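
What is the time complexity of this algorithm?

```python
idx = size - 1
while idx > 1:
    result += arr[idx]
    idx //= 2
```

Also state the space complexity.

Time complexity: O(log n).
Space complexity: O(1).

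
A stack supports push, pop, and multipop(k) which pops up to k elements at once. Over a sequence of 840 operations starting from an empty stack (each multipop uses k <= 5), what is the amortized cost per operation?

Each element is pushed exactly once and popped at most once (whether by pop or as part of a multipop). So the total number of individual pops over the whole sequence is at most the number of pushes, which is at most 840. Total work <= 2 * 840, hence O(1) amortized per operation.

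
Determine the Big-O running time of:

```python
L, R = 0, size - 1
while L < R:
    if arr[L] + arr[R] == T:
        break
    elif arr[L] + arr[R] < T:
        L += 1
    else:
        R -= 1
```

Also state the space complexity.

Time complexity: O(n).
Space complexity: O(1).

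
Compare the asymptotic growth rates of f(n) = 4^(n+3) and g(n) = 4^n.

f(n) = 4^(n+3) and g(n) = 4^n are Theta of each other: 4^(n+3) = 4^3 * 4^n = Theta(4^n).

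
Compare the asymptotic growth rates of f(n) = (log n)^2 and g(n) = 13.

f(n) = (log n)^2 grows faster: any unbounded function dominates a constant.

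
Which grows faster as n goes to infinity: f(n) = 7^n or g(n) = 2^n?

f(n) = 7^n grows faster: (7/2)^n -> infinity since 7/2 > 1.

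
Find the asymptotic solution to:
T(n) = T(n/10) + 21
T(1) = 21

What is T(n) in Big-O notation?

Each step divides n by 10 and adds 21. After log_10(n) steps, T(n) = O(log n).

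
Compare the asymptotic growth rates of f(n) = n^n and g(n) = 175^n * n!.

g(n) = 175^n * n! grows faster: by Stirling n! ~ sqrt(2 pi n)(n/e)^n, so 175^n n! / n^n ~ (175/e)^n sqrt(2 pi n) -> infinity since 175/e > 1.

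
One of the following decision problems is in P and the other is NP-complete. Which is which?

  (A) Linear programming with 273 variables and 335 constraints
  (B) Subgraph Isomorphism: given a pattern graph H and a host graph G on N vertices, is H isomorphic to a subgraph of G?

(A) is P: the ellipsoid and interior-point methods run in polynomial time.
(B) is NP-complete: generalizes Clique and Hamiltonian Path (pattern size is part of the input).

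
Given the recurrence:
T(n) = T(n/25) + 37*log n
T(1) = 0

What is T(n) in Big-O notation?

Each of the log_25(n) levels adds O(log n). T(n) = O(log^2 n).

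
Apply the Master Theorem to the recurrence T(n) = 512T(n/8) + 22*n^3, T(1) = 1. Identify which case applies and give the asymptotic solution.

a=512, b=8, f(n)=22*n^3.
log_8(512) = 3, so n^(log_b(a)) = n^3.
f(n) = Theta(n^3), so Case 2 applies.
T(n) = Theta(n^3 log n).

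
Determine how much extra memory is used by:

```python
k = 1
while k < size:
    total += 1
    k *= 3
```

Space complexity: O(1).
Only a constant amount of auxiliary storage is used; nothing grows with n.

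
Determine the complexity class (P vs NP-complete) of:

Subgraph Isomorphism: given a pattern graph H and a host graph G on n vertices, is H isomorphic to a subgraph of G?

This problem is NP-complete: generalizes Clique and Hamiltonian Path (pattern size is part of the input).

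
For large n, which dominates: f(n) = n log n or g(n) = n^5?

g(n) = n^5 grows faster: n^5 / (n log n) = n^4/log n -> infinity.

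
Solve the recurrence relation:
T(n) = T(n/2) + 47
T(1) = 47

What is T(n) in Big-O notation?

Each step divides n by 2 and adds 47. After log_2(n) steps, T(n) = O(log n).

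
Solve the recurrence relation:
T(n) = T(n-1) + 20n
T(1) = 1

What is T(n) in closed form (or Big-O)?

Unrolling: T(n) = 1 + 20*(2 + 3 + ... + n) = 1 + 20*(n(n+1)/2 - 1) = O(n^2).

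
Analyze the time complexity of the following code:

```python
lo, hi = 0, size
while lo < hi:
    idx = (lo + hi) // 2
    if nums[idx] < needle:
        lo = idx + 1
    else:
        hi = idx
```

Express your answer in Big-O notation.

Time complexity: O(log n).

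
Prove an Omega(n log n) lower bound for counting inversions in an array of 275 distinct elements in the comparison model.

Decision-tree argument: at any leaf, the comparisons made (with transitivity) must totally order all 275 elements -- otherwise some pair (i,j) is unordered, and an adversary can present two inputs agreeing on every comparison made but with that pair flipped, changing the inversion count by 1, so the leaf's output is wrong on one of them. Hence the tree has >= 275! leaves and height >= log_2(275!) = Omega(n log n). Modified merge sort achieves O(n log n).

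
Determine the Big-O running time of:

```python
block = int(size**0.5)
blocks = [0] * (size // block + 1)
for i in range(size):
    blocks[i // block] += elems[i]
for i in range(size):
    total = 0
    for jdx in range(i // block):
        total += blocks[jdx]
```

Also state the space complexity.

Time complexity: O(n * sqrt(n)).
Space complexity: O(sqrt(n)).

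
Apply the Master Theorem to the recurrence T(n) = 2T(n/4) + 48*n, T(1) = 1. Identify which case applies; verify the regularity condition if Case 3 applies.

a=2, b=4, f(n)=48*n.
log_4(2) = 0.5 < 1.
f(n) = Omega(n^(0.5+epsilon)) for some epsilon > 0, so Case 3 is the candidate.
Regularity: a*f(n/b) = 2*48*(n/4)^1 = (2/4)*48*n^1 <= c*f(n) with c = 2/4 < 1. Satisfied.
Case 3: T(n) = Theta(n).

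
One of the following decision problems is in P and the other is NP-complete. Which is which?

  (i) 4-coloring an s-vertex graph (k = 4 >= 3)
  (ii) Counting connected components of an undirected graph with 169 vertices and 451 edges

(i) is NP-complete: graph k-coloring for k>=3 is NP-complete by reduction from 3-SAT.
(ii) is P: BFS/DFS visits each vertex and edge once: O(V+E).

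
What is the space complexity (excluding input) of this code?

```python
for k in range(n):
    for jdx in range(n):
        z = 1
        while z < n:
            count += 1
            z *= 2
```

Space complexity: O(1).
Only a constant amount of auxiliary storage is used; nothing grows with n.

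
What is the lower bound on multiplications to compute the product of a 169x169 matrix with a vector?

A 169x169 matrix-vector product has 169 inner products of length 169. Output depends on all 169^2 = 28561 matrix entries. At least 28561 multiplications needed.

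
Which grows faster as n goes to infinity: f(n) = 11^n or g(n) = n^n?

g(n) = n^n grows faster: n^n / 11^n = (n/11)^n -> infinity once n > 11.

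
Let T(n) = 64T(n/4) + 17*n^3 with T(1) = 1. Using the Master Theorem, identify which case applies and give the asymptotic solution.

a=64, b=4, f(n)=17*n^3.
log_4(64) = 3, so n^(log_b(a)) = n^3.
f(n) = Theta(n^3), so Case 2 applies.
T(n) = Theta(n^3 log n).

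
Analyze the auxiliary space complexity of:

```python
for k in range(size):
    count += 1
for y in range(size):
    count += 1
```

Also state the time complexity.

Space complexity: O(1).
Only a constant amount of auxiliary storage is used; nothing grows with n.
Time complexity: O(n).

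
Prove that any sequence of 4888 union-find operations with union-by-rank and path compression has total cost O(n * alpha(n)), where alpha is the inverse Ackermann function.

Using Tarjan's analysis with rank-based potential function. Union-by-rank keeps tree height O(log n). Path compression flattens paths during find. For n = 4888 operations, total cost is O(n * alpha(n)), effectively O(n) since alpha grows incredibly slowly.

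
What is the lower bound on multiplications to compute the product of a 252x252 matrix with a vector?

A 252x252 matrix-vector product has 252 inner products of length 252. Output depends on all 252^2 = 63504 matrix entries. At least 63504 multiplications needed.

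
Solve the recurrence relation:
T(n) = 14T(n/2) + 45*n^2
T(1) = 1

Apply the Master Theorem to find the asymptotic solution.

a=14, b=2, f(n)=45*n^2. log_2(14) = 3.807. Case 1 of Master Theorem: T(n) = O(n^3.807).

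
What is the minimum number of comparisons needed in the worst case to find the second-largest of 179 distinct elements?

Lower bound: finding the max needs 179-1 comparisons. By the adversary weight-doubling argument, the max must personally win >= ceil(log_2(179)) = 8 comparisons; the 2nd-largest is among those 8 losers, needing 8-1 more comparisons. Total >= 179-1 + 8-1 = 185. A balanced knockout tournament achieves this.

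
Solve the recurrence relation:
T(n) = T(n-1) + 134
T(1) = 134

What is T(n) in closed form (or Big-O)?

Unrolling: T(n) = T(n-1) + 134 = T(n-2) + 2*134 = ... = T(1) + (n-1)*134 = 134 + (n-1)*134 = 134n.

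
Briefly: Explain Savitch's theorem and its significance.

Savitch's theorem states that NSPACE(f(n)) is contained in DSPACE(f(n)^2) for f(n) >= log n. In particular, NPSPACE = PSPACE, meaning nondeterminism does not significantly help for space-bounded computation. This contrasts with time, where we do not know if P = NP.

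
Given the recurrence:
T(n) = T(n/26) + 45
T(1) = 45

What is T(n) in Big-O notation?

Each step divides n by 26 and adds 45. After log_26(n) steps, T(n) = O(log n).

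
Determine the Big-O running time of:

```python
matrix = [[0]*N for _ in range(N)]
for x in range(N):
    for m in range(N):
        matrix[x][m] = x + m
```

Time complexity: O(n^2).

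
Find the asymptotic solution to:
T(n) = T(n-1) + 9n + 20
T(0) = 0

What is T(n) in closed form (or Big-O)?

Dominant term in sum is 9*sum(i, i=1..n) = 9*n*(n+1)/2 = O(n^2).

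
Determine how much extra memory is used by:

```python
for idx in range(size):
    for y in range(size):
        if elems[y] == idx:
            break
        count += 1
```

Space complexity: O(1).
Only a constant amount of auxiliary storage is used; nothing grows with n.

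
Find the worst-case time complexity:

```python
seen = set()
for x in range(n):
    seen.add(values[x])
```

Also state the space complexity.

Time complexity: O(n).
Space complexity: O(n).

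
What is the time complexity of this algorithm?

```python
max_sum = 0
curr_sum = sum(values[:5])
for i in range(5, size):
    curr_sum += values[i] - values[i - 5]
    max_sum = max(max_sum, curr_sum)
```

Time complexity: O(n).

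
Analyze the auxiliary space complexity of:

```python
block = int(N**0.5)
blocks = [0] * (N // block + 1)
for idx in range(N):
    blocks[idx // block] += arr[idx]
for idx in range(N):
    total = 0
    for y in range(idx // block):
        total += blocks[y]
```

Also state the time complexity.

Space complexity: O(sqrt(n)).
Storage scales with sqrt(n).
Time complexity: O(n * sqrt(n)).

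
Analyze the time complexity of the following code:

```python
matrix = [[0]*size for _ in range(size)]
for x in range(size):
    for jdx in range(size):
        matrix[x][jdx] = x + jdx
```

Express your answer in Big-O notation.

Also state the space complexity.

Time complexity: O(n^2).
Space complexity: O(n^2).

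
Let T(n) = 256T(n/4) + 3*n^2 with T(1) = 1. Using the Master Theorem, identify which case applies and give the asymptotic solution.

a=256, b=4, f(n)=3*n^2.
log_4(256) = 4 > 2.
Since f(n) = O(n^2) is polynomially smaller than n^4, Case 1 applies.
T(n) = Theta(n^4).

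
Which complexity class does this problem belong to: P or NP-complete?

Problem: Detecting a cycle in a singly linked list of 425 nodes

This problem is in P: Floyd's tortoise-and-hare runs in O(n) time, O(1) space.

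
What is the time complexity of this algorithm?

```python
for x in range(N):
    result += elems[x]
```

Time complexity: O(n).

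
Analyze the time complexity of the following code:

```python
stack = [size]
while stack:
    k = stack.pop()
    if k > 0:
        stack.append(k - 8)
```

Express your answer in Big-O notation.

Time complexity: O(n).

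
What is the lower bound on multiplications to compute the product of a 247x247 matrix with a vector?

A 247x247 matrix-vector product has 247 inner products of length 247. Output depends on all 247^2 = 61009 matrix entries. At least 61009 multiplications needed.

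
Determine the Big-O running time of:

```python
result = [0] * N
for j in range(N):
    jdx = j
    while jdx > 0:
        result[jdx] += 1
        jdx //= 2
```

Time complexity: O(n log n).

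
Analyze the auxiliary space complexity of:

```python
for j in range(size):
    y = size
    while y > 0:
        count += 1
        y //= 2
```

Space complexity: O(1).
Only a constant amount of auxiliary storage is used; nothing grows with n.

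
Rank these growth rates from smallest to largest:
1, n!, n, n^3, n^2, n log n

Ordered by growth rate: 1 < n < n log n < n^2 < n^3 < n!.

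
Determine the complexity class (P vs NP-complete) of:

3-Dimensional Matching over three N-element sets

This problem is NP-complete: one of Karp's 21 NP-complete problems.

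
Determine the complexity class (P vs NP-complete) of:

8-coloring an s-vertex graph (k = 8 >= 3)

This problem is NP-complete: graph k-coloring for k>=3 is NP-complete by reduction from 3-SAT.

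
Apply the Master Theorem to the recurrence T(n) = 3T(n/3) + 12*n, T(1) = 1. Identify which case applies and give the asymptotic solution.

a=3, b=3, f(n)=12*n.
log_3(3) = 1, so n^(log_b(a)) = n.
f(n) = Theta(n), so Case 2 applies.
T(n) = Theta(n log n).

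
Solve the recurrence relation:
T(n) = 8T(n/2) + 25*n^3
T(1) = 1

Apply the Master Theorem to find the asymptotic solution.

a=8, b=2, f(n)=25*n^3. log_2(8) = 3. Case 2: T(n) = O(n^3 log n).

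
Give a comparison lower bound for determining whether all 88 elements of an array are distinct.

In the algebraic decision-tree model, the YES region for element distinctness on 88 elements has 88! connected components (one per ordering). Ben-Or's theorem then gives a lower bound of Omega(log(n!)) = Omega(n log n).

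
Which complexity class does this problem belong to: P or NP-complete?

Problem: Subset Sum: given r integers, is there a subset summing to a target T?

This problem is NP-complete: one of Karp's 21 NP-complete problems.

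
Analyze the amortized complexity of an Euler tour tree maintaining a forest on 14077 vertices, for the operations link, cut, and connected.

An Euler tour tree stores each tree's Euler tour as a balanced BST keyed by tour position. On 14077 vertices: link concatenates two tours via O(1) splits/joins of size <= 2*14077 (O(log n)); cut splits the tour at the two occurrences of the edge (O(log n)); connected compares BST roots (O(log n) to find the root). All O(log n) amortized.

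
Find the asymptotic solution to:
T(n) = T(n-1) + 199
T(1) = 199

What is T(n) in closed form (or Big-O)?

Unrolling: T(n) = T(n-1) + 199 = T(n-2) + 2*199 = ... = T(1) + (n-1)*199 = 199 + (n-1)*199 = 199n.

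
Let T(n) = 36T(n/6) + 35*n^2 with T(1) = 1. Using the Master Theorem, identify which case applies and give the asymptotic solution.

a=36, b=6, f(n)=35*n^2.
log_6(36) = 2, so n^(log_b(a)) = n^2.
f(n) = Theta(n^2), so Case 2 applies.
T(n) = Theta(n^2 log n).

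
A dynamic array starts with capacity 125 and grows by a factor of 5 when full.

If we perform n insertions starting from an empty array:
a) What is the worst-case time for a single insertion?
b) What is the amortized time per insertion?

(a) Worst-case single insertion: O(n) -- when the array is full at capacity c, the resize copies all c elements, and c can be Theta(n).
(b) Resizes happen at sizes 125, 625, 3125, ... Total copy cost for n insertions: 125 + 625 + ... = O(n) (geometric series with ratio 1/5). Amortized cost per insertion: O(n)/n = O(1).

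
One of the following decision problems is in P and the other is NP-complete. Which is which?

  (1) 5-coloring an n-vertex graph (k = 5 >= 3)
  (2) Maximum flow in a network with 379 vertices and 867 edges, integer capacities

(1) is NP-complete: graph k-coloring for k>=3 is NP-complete by reduction from 3-SAT.
(2) is P: Edmonds-Karp / push-relabel run in polynomial time.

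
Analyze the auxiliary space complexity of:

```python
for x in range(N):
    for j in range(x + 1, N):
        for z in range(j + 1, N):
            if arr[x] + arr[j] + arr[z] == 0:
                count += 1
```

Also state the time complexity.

Space complexity: O(1).
Only a constant amount of auxiliary storage is used; nothing grows with n.
Time complexity: O(n^3).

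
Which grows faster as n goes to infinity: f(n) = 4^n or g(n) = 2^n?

f(n) = 4^n grows faster: (4/2)^n -> infinity since 4/2 > 1.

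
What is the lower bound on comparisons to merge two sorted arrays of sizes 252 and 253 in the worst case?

Adversary: with |252 - 253| <= 1 the inputs can be fully interleaved so that every adjacent pair in the merged output comes from different arrays. Then each of the 504 adjacent pairs must be directly compared, or the algorithm cannot determine their relative order. Standard merge meets this bound.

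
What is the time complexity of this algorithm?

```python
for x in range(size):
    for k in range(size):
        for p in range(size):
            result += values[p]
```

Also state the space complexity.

Time complexity: O(n^3).
Space complexity: O(1).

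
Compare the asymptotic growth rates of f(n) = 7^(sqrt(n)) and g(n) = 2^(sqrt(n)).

f(n) = 7^(sqrt(n)) grows faster: ratio is (7/2)^(sqrt(n)) -> infinity since 7/2 > 1.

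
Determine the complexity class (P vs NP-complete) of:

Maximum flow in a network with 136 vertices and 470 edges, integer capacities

This problem is in P: Edmonds-Karp / push-relabel run in polynomial time.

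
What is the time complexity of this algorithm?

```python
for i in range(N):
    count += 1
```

Time complexity: O(n).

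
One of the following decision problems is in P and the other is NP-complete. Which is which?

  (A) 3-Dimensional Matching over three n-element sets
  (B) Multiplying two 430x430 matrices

(A) is NP-complete: one of Karp's 21 NP-complete problems.
(B) is P: the schoolbook algorithm runs in O(n^3).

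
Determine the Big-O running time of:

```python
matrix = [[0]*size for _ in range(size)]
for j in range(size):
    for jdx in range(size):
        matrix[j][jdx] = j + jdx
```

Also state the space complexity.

Time complexity: O(n^2).
Space complexity: O(n^2).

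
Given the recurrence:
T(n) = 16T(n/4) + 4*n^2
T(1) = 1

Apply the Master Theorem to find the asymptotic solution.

a=16, b=4, f(n)=4*n^2. log_4(16) = 2. Case 2: T(n) = O(n^2 log n).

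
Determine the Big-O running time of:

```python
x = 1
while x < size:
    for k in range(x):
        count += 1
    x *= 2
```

Time complexity: O(n).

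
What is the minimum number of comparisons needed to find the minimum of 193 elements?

Finding the minimum requires 192 comparisons, identical reasoning to finding the maximum. Each comparison eliminates one candidate.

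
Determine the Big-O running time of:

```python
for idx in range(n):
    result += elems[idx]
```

Time complexity: O(n).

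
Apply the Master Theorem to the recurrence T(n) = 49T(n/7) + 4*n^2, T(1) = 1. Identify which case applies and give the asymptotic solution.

a=49, b=7, f(n)=4*n^2.
log_7(49) = 2, so n^(log_b(a)) = n^2.
f(n) = Theta(n^2), so Case 2 applies.
T(n) = Theta(n^2 log n).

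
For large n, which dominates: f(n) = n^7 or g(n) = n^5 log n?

f(n) = n^7 grows faster: n^7 / (n^5 log n) = n^2/log n -> infinity.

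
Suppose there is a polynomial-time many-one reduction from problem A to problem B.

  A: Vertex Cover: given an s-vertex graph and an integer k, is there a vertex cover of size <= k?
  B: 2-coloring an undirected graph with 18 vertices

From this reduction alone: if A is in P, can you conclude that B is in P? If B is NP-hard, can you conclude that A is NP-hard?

A poly-time reduction A <=_p B transfers tractability DOWN (B easy => A easy) and hardness UP (A hard => B hard), not the reverse.
From A in P, the reduction alone does NOT give B in P: any problem in P trivially reduces to SAT, yet SAT is not known to be in P.
From B NP-hard, the reduction alone does NOT give A NP-hard: again, easy problems reduce to hard ones.
(Here in fact A is NP-complete and B is in P, so no such reduction is known -- its existence would imply P = NP; the analysis concerns only what the assumed reduction would or would not let you conclude.)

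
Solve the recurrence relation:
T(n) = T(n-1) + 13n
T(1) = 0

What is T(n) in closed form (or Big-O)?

Unrolling: T(n) = 0 + 13*(2 + 3 + ... + n) = 0 + 13*(n(n+1)/2 - 1) = O(n^2).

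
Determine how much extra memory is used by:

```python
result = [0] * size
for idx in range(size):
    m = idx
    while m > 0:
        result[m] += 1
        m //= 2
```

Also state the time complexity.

Space complexity: O(n).
Auxiliary storage grows linearly with the input size n in the worst case.
Time complexity: O(n log n).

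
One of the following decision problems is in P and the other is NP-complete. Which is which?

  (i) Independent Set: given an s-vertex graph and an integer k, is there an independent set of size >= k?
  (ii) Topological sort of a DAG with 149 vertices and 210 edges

(i) is NP-complete: complement of Clique (with k part of the input).
(ii) is P: DFS-based topological sort runs in O(V+E).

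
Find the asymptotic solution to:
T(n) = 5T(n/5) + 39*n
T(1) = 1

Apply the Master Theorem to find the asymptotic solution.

a=5, b=5, f(n)=39*n. log_5(5) = 1. Case 2: T(n) = O(n log n).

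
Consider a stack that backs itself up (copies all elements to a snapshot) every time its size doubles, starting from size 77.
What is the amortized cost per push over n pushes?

Backups occur at sizes 77, 154, 308, ..., copying 77 + 154 + 308 + ... <= 2n elements total (geometric series). Spread over n pushes, the amortized backup cost is O(1) per push.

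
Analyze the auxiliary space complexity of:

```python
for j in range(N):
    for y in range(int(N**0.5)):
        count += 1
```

Space complexity: O(1).
Only a constant amount of auxiliary storage is used; nothing grows with n.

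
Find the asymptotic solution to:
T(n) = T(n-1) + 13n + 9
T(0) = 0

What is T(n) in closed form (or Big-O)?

Dominant term in sum is 13*sum(i, i=1..n) = 13*n*(n+1)/2 = O(n^2).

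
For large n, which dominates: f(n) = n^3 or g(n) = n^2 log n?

f(n) = n^3 grows faster: n^3 / (n^2 log n) = n/log n -> infinity.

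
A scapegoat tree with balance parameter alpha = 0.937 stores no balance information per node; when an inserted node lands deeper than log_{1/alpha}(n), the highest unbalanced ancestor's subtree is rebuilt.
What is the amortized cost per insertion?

Search/insert path is O(log n). A rebuild of a subtree of size s costs O(s), but with alpha = 0.937 at least Omega(s) insertions must have occurred in that subtree since its last rebuild. Charging O(1) of the rebuild to each such insertion gives O(log n) amortized.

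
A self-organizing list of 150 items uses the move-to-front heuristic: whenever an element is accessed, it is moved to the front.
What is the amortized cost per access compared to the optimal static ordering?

With potential Phi = number of inversions between the MTF list and the optimal static list (at most C(150,2)), each access has amortized cost at most 2 * (cost under optimal static ordering). This is the move-to-front 2-competitiveness result.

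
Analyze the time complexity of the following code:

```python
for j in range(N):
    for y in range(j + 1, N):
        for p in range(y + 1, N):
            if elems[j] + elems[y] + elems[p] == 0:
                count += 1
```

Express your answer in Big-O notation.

Time complexity: O(n^3).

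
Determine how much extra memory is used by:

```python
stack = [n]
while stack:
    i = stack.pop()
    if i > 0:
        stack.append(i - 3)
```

Space complexity: O(1).
Only a constant amount of auxiliary storage is used; nothing grows with n.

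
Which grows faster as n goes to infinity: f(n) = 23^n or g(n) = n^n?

g(n) = n^n grows faster: n^n / 23^n = (n/23)^n -> infinity once n > 23.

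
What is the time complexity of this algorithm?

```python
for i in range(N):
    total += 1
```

Time complexity: O(n).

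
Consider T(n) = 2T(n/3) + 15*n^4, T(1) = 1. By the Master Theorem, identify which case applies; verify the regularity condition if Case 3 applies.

a=2, b=3, f(n)=15*n^4.
log_3(2) = 0.6309 < 4.
f(n) = Omega(n^(0.6309+epsilon)) for some epsilon > 0, so Case 3 is the candidate.
Regularity: a*f(n/b) = 2*15*(n/3)^4 = (2/81)*15*n^4 <= c*f(n) with c = 2/81 < 1. Satisfied.
Case 3: T(n) = Theta(n^4).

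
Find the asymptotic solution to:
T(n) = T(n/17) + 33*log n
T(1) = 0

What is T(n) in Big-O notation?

Each of the log_17(n) levels adds O(log n). T(n) = O(log^2 n).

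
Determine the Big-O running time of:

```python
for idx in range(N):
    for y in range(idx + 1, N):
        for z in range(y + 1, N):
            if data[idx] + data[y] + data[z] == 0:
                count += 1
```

Time complexity: O(n^3).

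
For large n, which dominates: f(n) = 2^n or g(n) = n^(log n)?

f(n) = 2^n grows faster: take logs: log(n^(log n)) = (log n)^2, log(2^n) = n log 2; n dominates (log n)^2.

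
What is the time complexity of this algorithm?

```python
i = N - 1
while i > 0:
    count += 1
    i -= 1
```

Time complexity: O(n).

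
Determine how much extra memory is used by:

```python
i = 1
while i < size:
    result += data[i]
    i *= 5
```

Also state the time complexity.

Space complexity: O(1).
Only a constant amount of auxiliary storage is used; nothing grows with n.
Time complexity: O(log n).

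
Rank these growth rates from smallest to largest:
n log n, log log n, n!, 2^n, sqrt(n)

Ordered by growth rate: log log n < sqrt(n) < n log n < 2^n < n!.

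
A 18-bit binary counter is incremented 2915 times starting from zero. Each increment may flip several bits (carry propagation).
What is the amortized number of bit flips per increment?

Bit i flips on every 2^i-th increment, so over 2915 increments bit i flips floor(2915/2^i) times. Summing over i: total flips < 2 * 2915. Amortized: < 2 = O(1) per increment.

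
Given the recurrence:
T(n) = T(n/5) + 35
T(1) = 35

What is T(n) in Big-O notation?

Each step divides n by 5 and adds 35. After log_5(n) steps, T(n) = O(log n).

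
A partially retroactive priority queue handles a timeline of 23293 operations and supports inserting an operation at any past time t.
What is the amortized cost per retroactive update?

Partially retroactive priority queues (Demaine-Iacono-Langerman) allow updates at past times with queries only at the present. With a balanced BST over the m = 23293 timeline events tracking bridges, each retroactive insert or delete is O(log m) amortized.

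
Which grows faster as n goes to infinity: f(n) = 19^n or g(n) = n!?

g(n) = n! grows faster: n!/19^n -> infinity by Stirling.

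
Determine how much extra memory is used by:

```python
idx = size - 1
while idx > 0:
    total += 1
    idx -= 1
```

Space complexity: O(1).
Only a constant amount of auxiliary storage is used; nothing grows with n.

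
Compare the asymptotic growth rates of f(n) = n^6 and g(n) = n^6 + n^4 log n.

f(n) = n^6 and g(n) = n^6 + n^4 log n are Theta of each other: the lower-order n^4 log n term is o(n^6); both are Theta(n^6).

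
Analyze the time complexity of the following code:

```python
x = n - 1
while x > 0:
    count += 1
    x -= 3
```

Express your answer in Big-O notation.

Time complexity: O(n).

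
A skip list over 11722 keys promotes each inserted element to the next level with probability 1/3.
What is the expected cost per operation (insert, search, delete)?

Expected number of levels is O(log_3(11722)) = O(log n). A search visits O(1) expected nodes per level over O(log n) levels. Insert/delete are a search plus O(1) pointer updates per level. Expected O(log n) per operation.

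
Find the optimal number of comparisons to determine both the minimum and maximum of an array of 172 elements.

Naive approach: 342 comparisons (171 for max + 171 for min).
Optimal: Compare elements in pairs first (floor(n/2) = 86 comparisons), then find max among winners and min among losers (85 comparisons each).
Total: ceil(3n/2) - 2 = 256 comparisons. An adversary argument shows this is also a lower bound.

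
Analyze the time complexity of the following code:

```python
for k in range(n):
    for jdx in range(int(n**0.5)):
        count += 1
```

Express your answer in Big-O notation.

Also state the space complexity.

Time complexity: O(n * sqrt(n)).
Space complexity: O(1).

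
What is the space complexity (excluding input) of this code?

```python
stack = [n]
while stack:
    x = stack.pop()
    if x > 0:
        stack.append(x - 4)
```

Space complexity: O(1).
Only a constant amount of auxiliary storage is used; nothing grows with n.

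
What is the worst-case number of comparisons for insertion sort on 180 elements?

Insertion sort on reverse-sorted input: 1 + 2 + ... + (180-1) = 16110 comparisons.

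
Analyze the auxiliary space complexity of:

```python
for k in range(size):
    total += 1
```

Space complexity: O(1).
Only a constant amount of auxiliary storage is used; nothing grows with n.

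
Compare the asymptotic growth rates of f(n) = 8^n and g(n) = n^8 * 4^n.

f(n) = 8^n grows faster: 8^n / (n^8 4^n) = (8/4)^n / n^8 -> infinity since 8/4 > 1.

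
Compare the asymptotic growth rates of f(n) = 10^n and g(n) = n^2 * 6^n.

f(n) = 10^n grows faster: 10^n / (n^2 6^n) = (10/6)^n / n^2 -> infinity since 10/6 > 1.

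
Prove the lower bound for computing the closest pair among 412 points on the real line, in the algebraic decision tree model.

Reduction from element distinctness: given 412 reals, the closest-pair distance is 0 iff two are equal. Element distinctness has an Omega(n log n) lower bound in the algebraic decision tree model (Ben-Or). Therefore closest pair on a line also requires Omega(n log n). Sorting then a linear scan achieves this.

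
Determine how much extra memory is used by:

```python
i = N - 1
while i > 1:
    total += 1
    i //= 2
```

Space complexity: O(1).
Only a constant amount of auxiliary storage is used; nothing grows with n.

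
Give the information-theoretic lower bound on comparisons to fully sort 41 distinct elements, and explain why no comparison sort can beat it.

A comparison sort is a binary decision tree whose leaves are the 41! = 33452526613163807108170062053440751665152000000000 possible output permutations. A binary tree with L leaves has height >= ceil(log_2(L)). So any comparison sort needs >= ceil(log_2(41!)) = 165 comparisons in the worst case.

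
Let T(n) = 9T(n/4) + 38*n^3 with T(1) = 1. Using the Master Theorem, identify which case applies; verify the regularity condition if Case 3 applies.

a=9, b=4, f(n)=38*n^3.
log_4(9) = 1.585 < 3.
f(n) = Omega(n^(1.585+epsilon)) for some epsilon > 0, so Case 3 is the candidate.
Regularity: a*f(n/b) = 9*38*(n/4)^3 = (9/64)*38*n^3 <= c*f(n) with c = 9/64 < 1. Satisfied.
Case 3: T(n) = Theta(n^3).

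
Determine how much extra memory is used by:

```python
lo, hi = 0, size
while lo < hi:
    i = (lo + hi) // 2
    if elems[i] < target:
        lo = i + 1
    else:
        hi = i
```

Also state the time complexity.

Space complexity: O(1).
Only a constant amount of auxiliary storage is used; nothing grows with n.
Time complexity: O(log n).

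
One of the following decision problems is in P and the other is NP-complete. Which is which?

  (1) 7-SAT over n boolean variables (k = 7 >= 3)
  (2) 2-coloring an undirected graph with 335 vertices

(1) is NP-complete: 3-SAT is NP-complete (Cook-Levin); k-SAT for k>=3 reduces from 3-SAT.
(2) is P: 2-coloring is bipartiteness testing via BFS, O(V+E).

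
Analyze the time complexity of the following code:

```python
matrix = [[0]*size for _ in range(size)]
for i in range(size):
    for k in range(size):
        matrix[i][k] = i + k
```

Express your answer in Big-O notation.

Time complexity: O(n^2).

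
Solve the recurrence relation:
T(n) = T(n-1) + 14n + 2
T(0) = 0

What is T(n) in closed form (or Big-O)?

Dominant term in sum is 14*sum(i, i=1..n) = 14*n*(n+1)/2 = O(n^2).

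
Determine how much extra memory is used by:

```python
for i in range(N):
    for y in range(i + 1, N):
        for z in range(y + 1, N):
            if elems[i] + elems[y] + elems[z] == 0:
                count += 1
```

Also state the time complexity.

Space complexity: O(1).
Only a constant amount of auxiliary storage is used; nothing grows with n.
Time complexity: O(n^3).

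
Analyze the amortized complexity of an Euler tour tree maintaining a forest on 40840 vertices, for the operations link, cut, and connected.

An Euler tour tree stores each tree's Euler tour as a balanced BST keyed by tour position. On 40840 vertices: link concatenates two tours via O(1) splits/joins of size <= 2*40840 (O(log n)); cut splits the tour at the two occurrences of the edge (O(log n)); connected compares BST roots (O(log n) to find the root). All O(log n) amortized.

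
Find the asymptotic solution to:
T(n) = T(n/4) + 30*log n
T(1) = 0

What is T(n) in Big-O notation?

Each of the log_4(n) levels adds O(log n). T(n) = O(log^2 n).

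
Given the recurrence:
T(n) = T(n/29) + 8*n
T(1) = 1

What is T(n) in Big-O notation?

Geometric series: 8*n*(1 + 1/29 + 1/29^2 + ...) = O(n). T(n) = O(n).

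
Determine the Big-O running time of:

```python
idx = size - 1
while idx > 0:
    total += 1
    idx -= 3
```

Time complexity: O(n).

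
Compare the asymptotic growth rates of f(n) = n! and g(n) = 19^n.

f(n) = n! grows faster: n!/19^n -> infinity by Stirling.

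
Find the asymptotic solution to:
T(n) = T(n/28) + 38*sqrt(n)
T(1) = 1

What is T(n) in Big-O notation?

Each level contributes sqrt(n/28^k). Geometric series with ratio 1/sqrt(28) < 1 sums to O(sqrt(n)).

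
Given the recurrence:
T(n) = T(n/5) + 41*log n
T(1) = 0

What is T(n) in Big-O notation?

Each of the log_5(n) levels adds O(log n). T(n) = O(log^2 n).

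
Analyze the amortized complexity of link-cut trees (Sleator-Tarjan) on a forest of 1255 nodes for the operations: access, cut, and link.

Link-cut trees represent the forest using splay trees over preferred paths. With potential Phi = sum over nodes of log(size of virtual subtree), each access on 1255 nodes is O(log 1255) = O(log n) amortized by the splay-tree access lemma. Cut and link are O(1) plus one access.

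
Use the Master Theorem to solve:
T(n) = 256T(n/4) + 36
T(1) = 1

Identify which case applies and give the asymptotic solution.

a=256, b=4, f(n)=36.
log_4(256) = 4 > 0.
Since f(n) = O(n^0) is polynomially smaller than n^4, Case 1 applies.
T(n) = Theta(n^4).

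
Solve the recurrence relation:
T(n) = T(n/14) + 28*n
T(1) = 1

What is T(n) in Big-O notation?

Geometric series: 28*n*(1 + 1/14 + 1/14^2 + ...) = O(n). T(n) = O(n).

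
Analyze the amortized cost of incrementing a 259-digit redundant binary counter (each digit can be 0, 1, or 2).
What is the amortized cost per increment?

A redundant counter on 259 digits allows digit values 0, 1, 2. Increment adds 1 to the least significant digit and carries any 2 to a 0 plus +1 on the next digit. With potential Phi = (number of 2-digits), each increment does O(1) actual work plus a chain of carries, each of which decreases Phi by 1. Amortized O(1).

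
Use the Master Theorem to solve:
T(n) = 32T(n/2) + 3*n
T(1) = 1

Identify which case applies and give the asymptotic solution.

a=32, b=2, f(n)=3*n.
log_2(32) = 5 > 1.
Since f(n) = O(n^1) is polynomially smaller than n^5, Case 1 applies.
T(n) = Theta(n^5).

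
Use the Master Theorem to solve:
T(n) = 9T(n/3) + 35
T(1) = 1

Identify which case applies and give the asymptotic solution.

a=9, b=3, f(n)=35.
log_3(9) = 2 > 0.
Since f(n) = O(n^0) is polynomially smaller than n^2, Case 1 applies.
T(n) = Theta(n^2).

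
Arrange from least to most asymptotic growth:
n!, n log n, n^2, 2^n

Ordered by growth rate: n log n < n^2 < 2^n < n!.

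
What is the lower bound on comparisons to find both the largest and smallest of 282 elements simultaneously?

Pair elements first (floor(282/2) comparisons), then find max among winners and min among losers. Total: ceil(3*282/2) - 2 = 421 comparisons.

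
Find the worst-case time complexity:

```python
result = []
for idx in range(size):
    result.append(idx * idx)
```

Time complexity: O(n).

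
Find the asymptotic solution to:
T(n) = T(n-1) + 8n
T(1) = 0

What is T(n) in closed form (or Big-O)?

Unrolling: T(n) = 0 + 8*(2 + 3 + ... + n) = 0 + 8*(n(n+1)/2 - 1) = O(n^2).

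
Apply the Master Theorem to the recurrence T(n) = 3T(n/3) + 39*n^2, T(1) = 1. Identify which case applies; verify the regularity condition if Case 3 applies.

a=3, b=3, f(n)=39*n^2.
log_3(3) = 1 < 2.
f(n) = Omega(n^(1+epsilon)) for some epsilon > 0, so Case 3 is the candidate.
Regularity: a*f(n/b) = 3*39*(n/3)^2 = (3/9)*39*n^2 <= c*f(n) with c = 3/9 < 1. Satisfied.
Case 3: T(n) = Theta(n^2).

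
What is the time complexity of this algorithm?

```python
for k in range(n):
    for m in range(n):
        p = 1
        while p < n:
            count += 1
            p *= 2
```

Time complexity: O(n^2 log n).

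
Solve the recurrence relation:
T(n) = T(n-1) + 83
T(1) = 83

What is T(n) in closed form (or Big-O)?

Unrolling: T(n) = T(n-1) + 83 = T(n-2) + 2*83 = ... = T(1) + (n-1)*83 = 83 + (n-1)*83 = 83n.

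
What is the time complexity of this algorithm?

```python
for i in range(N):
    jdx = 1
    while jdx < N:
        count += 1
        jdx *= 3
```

Time complexity: O(n log n).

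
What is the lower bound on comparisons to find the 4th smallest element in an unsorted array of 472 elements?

Finding the 4th smallest of 472 elements requires Omega(n) comparisons. Every element must participate in at least one comparison; otherwise it could be the 4th smallest.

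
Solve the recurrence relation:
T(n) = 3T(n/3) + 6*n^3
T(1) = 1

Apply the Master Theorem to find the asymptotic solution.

a=3, b=3, f(n)=6*n^3. log_3(3) = 1 < 3. Case 3: T(n) = O(n^3).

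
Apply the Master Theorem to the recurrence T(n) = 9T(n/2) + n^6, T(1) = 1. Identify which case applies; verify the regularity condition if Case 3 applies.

a=9, b=2, f(n)=n^6.
log_2(9) = 3.17 < 6.
f(n) = Omega(n^(3.17+epsilon)) for some epsilon > 0, so Case 3 is the candidate.
Regularity: a*f(n/b) = 9*1*(n/2)^6 = (9/64)*1*n^6 <= c*f(n) with c = 9/64 < 1. Satisfied.
Case 3: T(n) = Theta(n^6).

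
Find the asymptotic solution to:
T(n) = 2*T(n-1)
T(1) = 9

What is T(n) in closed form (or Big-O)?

Each step multiplies by 2. T(n) = T(1)*2^(n-1) = 9*2^(n-1).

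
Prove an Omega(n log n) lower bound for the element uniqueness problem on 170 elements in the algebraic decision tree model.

In the algebraic decision tree model, element uniqueness on 170 elements is equivalent to determining which cell of an arrangement of C(170,2) = 14365 hyperplanes x_i = x_j contains the input point. Ben-Or's theorem shows this requires Omega(n log n).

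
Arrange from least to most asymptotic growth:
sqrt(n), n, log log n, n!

Ordered by growth rate: log log n < sqrt(n) < n < n!.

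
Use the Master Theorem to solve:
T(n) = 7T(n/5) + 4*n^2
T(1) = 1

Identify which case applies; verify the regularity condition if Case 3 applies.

a=7, b=5, f(n)=4*n^2.
log_5(7) = 1.209 < 2.
f(n) = Omega(n^(1.209+epsilon)) for some epsilon > 0, so Case 3 is the candidate.
Regularity: a*f(n/b) = 7*4*(n/5)^2 = (7/25)*4*n^2 <= c*f(n) with c = 7/25 < 1. Satisfied.
Case 3: T(n) = Theta(n^2).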